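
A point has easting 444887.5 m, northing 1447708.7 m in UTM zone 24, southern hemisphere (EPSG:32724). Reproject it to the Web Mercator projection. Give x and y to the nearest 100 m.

Unproject from UTM 24S (λ₀ = -39°) → φ = -77.04019964°, λ = -41.20190090°.
Web Mercator (R = 6378137 m): x = -4586574.628 m, y = -13874014.132 m.

x -4586600 m, y -13874000 m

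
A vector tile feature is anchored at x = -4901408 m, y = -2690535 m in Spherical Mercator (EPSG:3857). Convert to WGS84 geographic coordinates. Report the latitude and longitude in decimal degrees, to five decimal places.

lat -23.48300°, lon -44.03010°

R = 6378137 m. λ = x/R = -44.03009720°.
φ = 2·arctan(exp(y/R)) − 90° = 2·arctan(0.65584) − 90° = -23.48300192°.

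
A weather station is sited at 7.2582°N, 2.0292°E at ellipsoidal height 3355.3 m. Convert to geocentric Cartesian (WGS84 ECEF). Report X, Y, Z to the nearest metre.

X 6326725 m, Y 224162 m, Z 800892 m

WGS84: a = 6378137 m, e² = 0.006694380; N(φ) = a/√(1−e²sin²φ) = 6378477.798 m.
X = (N+h)·cosφ·cosλ = 6326724.785 m; Y = (N+h)·cosφ·sinλ = 224162.415 m; Z = (N(1−e²)+h)·sinφ = 800892.044 m.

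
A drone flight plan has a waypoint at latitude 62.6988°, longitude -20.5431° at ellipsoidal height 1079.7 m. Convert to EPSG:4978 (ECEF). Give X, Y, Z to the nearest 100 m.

X 2747100 m, Y -1029500 m, Z 5645600 m

WGS84: a = 6378137 m, e² = 0.006694380; N(φ) = a/√(1−e²sin²φ) = 6395061.671 m.
X = (N+h)·cosφ·cosλ = 2747147.594 m; Y = (N+h)·cosφ·sinλ = -1029472.443 m; Z = (N(1−e²)+h)·sinφ = 5645617.846 m.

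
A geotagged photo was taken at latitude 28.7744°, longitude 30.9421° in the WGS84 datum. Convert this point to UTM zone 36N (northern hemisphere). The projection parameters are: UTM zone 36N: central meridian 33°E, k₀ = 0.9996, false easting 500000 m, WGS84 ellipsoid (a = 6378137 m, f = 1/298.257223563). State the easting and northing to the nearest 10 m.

E 299100 m, N 3184730 m

Zone 36 central meridian λ₀ = 6×36 − 183 = 33°; Δλ = -2.0579°.
Transverse Mercator on WGS84 with k₀ = 0.9996 gives E = 299103.658 m, N = 3184728.630 m.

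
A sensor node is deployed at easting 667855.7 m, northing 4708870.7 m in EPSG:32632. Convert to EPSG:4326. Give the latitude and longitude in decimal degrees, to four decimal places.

Zone 32N: λ₀ = 9°, k₀ = 0.9996, false easting 500000 m.
Meridian distance M = (N − FN)/k₀ = 4710755.0 m.
Inverse transverse Mercator on WGS84 gives φ = 42.51400006°, λ = 11.04329943°.

lat 42.5140°, lon 11.0433°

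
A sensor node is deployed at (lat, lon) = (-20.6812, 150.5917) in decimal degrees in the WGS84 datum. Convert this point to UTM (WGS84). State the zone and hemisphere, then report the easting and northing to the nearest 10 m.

Longitude 150.5917° lies in the 6° band [150°, 156°), giving zone 56; latitude is south of the equator, so 56S.
Zone 56 central meridian λ₀ = 6×56 − 183 = 153°; Δλ = -2.4083°.
Transverse Mercator on WGS84 with k₀ = 0.9996 gives E = 249124.811 m, N = 7711271.336 m.

Zone 56S: E 249120 m, N 7711270 m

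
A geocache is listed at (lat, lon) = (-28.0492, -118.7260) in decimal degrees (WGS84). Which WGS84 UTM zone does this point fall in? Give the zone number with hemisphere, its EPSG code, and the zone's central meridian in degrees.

Zone 11S (EPSG:32711), central meridian -117°

UTM zone = ⌊(λ + 180)/6⌋ + 1; -118.7260° ∈ [-120°, -114°) → zone 11.
Hemisphere: S (φ < 0).
Central meridian λ₀ = 6×11 − 183 = -117°.
EPSG code: 32711.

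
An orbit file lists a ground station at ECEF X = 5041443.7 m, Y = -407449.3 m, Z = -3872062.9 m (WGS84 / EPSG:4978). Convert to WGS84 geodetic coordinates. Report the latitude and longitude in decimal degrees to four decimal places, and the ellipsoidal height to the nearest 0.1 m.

lat -37.6218°, lon -4.6206°, h -356.0 m

λ = atan2(Y, X) = -4.62059994°; p = √(X²+Y²) = 5057881.9 m.
Bowring's method on WGS84 (a = 6378137 m, b = 6356752.314 m) gives φ = -37.62180033°, h = -355.984 m.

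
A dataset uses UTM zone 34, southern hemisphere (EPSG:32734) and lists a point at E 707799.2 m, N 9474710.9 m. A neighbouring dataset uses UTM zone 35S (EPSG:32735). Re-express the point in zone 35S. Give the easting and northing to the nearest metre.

UTM 34S → geographic: φ = -4.74980028°, λ = 22.87349963°.
UTM 35S (λ₀ = 27°) forward: E = 41996.915 m, N = 9473624.810 m.

E 41997 m, N 9473625 m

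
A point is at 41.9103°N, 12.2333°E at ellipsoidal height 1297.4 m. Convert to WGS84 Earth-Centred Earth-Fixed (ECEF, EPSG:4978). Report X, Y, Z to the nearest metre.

X 4646662 m, Y 1007471 m, Z 4239061 m

WGS84: a = 6378137 m, e² = 0.006694380; N(φ) = a/√(1−e²sin²φ) = 6387683.795 m.
X = (N+h)·cosφ·cosλ = 4646661.649 m; Y = (N+h)·cosφ·sinλ = 1007471.022 m; Z = (N(1−e²)+h)·sinφ = 4239061.143 m.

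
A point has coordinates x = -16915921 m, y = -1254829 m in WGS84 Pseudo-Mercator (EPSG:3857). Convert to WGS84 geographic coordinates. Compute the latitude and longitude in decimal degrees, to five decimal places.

lat -11.20030°, lon -151.95830°

R = 6378137 m. λ = x/R = -151.95830379°.
φ = 2·arctan(exp(y/R)) − 90° = 2·arctan(0.82140) − 90° = -11.20029828°.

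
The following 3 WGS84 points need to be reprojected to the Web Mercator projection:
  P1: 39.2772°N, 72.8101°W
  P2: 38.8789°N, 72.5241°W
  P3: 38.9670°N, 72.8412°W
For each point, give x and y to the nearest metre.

P1: x -8105183 m, y 4761456 m; P2: x -8073346 m, y 4704340 m; P3: x -8108645 m, y 4716946 m

Web Mercator: x = R·λ, y = R·ln tan(π/4+φ/2), R = 6378137 m.
P1 (39.2772°, -72.8101°) → (-8105183.257, 4761456.234) m.
P2 (38.8789°, -72.5241°) → (-8073345.882, 4704339.852) m.
P3 (38.9670°, -72.8412°) → (-8108645.293, 4716945.707) m.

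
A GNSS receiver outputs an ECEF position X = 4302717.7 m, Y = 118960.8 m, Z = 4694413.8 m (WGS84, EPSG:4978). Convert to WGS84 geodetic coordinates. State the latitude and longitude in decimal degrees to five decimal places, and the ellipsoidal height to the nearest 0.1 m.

λ = atan2(Y, X) = 1.58370043°; p = √(X²+Y²) = 4304361.9 m.
Bowring's method on WGS84 (a = 6378137 m, b = 6356752.314 m) gives φ = 47.67350020°, h = 2577.197 m.

lat 47.67350°, lon 1.58370°, h 2577.2 m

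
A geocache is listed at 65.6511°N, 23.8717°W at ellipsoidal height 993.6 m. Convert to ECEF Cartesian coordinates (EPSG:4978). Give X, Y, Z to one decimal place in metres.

WGS84: a = 6378137 m, e² = 0.006694380; N(φ) = a/√(1−e²sin²φ) = 6395931.048 m.
X = (N+h)·cosφ·cosλ = 2411781.996 m; Y = (N+h)·cosφ·sinλ = -1067329.808 m; Z = (N(1−e²)+h)·sinφ = 5788920.962 m.

X 2411782.0 m, Y -1067329.8 m, Z 5788921.0 m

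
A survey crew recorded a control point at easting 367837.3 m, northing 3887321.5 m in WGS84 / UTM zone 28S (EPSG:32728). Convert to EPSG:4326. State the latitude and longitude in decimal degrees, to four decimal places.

lat -55.1431°, lon -17.0736°

Zone 28S: λ₀ = -15°, k₀ = 0.9996, false easting 500000 m, false northing 10000000 m.
Meridian distance M = (N − FN)/k₀ = -6115124.5 m.
Inverse transverse Mercator on WGS84 gives φ = -55.14310035°, λ = -17.07360070°.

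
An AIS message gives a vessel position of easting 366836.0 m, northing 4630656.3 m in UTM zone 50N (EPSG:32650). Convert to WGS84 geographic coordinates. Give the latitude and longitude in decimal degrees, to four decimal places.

lat 41.8166°, lon 115.3967°

Zone 50N: λ₀ = 117°, k₀ = 0.9996, false easting 500000 m.
Meridian distance M = (N − FN)/k₀ = 4632509.3 m.
Inverse transverse Mercator on WGS84 gives φ = 41.81660012°, λ = 115.39670053°.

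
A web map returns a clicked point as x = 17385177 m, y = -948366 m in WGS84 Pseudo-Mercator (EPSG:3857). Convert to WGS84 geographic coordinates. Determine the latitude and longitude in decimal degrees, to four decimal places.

lat -8.4881°, lon 156.1737°

R = 6378137 m. λ = x/R = 156.17370216°.
φ = 2·arctan(exp(y/R)) − 90° = 2·arctan(0.86184) − 90° = -8.48809722°.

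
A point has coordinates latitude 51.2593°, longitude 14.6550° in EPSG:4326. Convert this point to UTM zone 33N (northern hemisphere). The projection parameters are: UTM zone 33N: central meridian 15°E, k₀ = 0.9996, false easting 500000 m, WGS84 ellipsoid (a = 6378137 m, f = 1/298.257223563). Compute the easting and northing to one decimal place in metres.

E 475926.7 m, N 5678717.2 m

Zone 33 central meridian λ₀ = 6×33 − 183 = 15°; Δλ = -0.3450°.
Transverse Mercator on WGS84 with k₀ = 0.9996 gives E = 475926.704 m, N = 5678717.202 m.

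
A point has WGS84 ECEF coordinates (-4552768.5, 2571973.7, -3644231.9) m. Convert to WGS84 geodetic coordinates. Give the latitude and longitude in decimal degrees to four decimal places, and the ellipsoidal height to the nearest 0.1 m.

lat -35.0542°, lon 150.5368°, h 2509.0 m

λ = atan2(Y, X) = 150.53680007°; p = √(X²+Y²) = 5229029.5 m.
Bowring's method on WGS84 (a = 6378137 m, b = 6356752.314 m) gives φ = -35.05419987°, h = 2509.037 m.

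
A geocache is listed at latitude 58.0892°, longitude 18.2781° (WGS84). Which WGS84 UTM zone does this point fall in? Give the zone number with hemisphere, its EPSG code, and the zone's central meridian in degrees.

UTM zone = ⌊(λ + 180)/6⌋ + 1; 18.2781° ∈ [18°, 24°) → zone 34.
Hemisphere: N (φ ≥ 0).
Central meridian λ₀ = 6×34 − 183 = 21°.
EPSG code: 32634.

Zone 34N (EPSG:32634), central meridian 21°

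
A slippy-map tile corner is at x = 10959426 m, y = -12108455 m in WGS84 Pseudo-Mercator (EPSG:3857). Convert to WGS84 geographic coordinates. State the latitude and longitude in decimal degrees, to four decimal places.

R = 6378137 m. λ = x/R = 98.45019881°.
φ = 2·arctan(exp(y/R)) − 90° = 2·arctan(0.14980) − 90° = -72.96049905°.

lat -72.9605°, lon 98.4502°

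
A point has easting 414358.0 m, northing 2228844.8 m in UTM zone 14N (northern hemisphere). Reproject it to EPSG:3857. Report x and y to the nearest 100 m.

x -11111900 m, y 2291400 m

Unproject from UTM 14N (λ₀ = -99°) → φ = 20.15499999°, λ = -99.81949994°.
Web Mercator (R = 6378137 m): x = -11111855.905 m, y = 2291401.872 m.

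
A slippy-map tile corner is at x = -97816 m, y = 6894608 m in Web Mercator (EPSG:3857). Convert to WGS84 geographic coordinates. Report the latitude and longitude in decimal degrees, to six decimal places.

lat 52.519498°, lon -0.878696°

R = 6378137 m. λ = x/R = -0.87869608°.
φ = 2·arctan(exp(y/R)) − 90° = 2·arctan(2.94755) − 90° = 52.51949820°.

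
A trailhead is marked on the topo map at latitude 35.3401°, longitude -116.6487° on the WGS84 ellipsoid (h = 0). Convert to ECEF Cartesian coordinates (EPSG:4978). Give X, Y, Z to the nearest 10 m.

WGS84: a = 6378137 m, e² = 0.006694380; N(φ) = a/√(1−e²sin²φ) = 6385291.909 m.
X = (N+h)·cosφ·cosλ = -2336197.471 m; Y = (N+h)·cosφ·sinλ = -4655390.954 m; Z = (N(1−e²)+h)·sinφ = 3668710.699 m.

X -2336200 m, Y -4655390 m, Z 3668710 m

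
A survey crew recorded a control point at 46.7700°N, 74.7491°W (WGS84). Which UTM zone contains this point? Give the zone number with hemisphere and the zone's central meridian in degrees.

UTM zone = ⌊(λ + 180)/6⌋ + 1; -74.7491° ∈ [-78°, -72°) → zone 18.
Hemisphere: N (φ ≥ 0).
Central meridian λ₀ = 6×18 − 183 = -75°.

Zone 18N, central meridian -75°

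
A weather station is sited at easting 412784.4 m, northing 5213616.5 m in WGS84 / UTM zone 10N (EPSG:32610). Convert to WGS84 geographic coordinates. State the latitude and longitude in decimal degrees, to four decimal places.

Zone 10N: λ₀ = -123°, k₀ = 0.9996, false easting 500000 m.
Meridian distance M = (N − FN)/k₀ = 5215702.8 m.
Inverse transverse Mercator on WGS84 gives φ = 47.07029982°, λ = -124.14870063°.

lat 47.0703°, lon -124.1487°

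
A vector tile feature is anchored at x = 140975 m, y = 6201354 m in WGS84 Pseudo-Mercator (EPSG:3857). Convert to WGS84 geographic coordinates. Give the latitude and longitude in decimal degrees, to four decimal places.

R = 6378137 m. λ = x/R = 1.26639997°.
φ = 2·arctan(exp(y/R)) − 90° = 2·arctan(2.64397) − 90° = 48.56490041°.

lat 48.5649°, lon 1.2664°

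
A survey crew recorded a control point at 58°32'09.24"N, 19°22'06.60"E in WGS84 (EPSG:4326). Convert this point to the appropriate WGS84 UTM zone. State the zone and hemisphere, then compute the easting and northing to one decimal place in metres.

Longitude 19.3685° lies in the 6° band [18°, 24°), giving zone 34; latitude is north of the equator, so 34N.
Zone 34 central meridian λ₀ = 6×34 − 183 = 21°; Δλ = -1.6315°.
Transverse Mercator on WGS84 with k₀ = 0.9996 gives E = 405014.178 m, N = 6489529.731 m.

Zone 34N: E 405014.2 m, N 6489529.7 m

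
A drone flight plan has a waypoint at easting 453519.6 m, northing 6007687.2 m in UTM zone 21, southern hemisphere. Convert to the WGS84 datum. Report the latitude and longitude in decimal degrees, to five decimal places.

lat -36.07430°, lon -57.51620°

Zone 21S: λ₀ = -57°, k₀ = 0.9996, false easting 500000 m, false northing 10000000 m.
Meridian distance M = (N − FN)/k₀ = -3993910.4 m.
Inverse transverse Mercator on WGS84 gives φ = -36.07430043°, λ = -57.51620008°.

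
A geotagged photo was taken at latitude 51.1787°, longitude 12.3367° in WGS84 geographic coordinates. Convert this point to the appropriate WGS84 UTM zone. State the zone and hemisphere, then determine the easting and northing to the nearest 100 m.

Zone 33N: E 313900 m, N 5673100 m

Longitude 12.3367° lies in the 6° band [12°, 18°), giving zone 33; latitude is north of the equator, so 33N.
Zone 33 central meridian λ₀ = 6×33 − 183 = 15°; Δλ = -2.6633°.
Transverse Mercator on WGS84 with k₀ = 0.9996 gives E = 313850.392 m, N = 5673069.140 m.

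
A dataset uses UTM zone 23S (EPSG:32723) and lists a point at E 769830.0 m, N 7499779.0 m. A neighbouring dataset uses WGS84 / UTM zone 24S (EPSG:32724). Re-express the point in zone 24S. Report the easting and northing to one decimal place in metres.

E 152878.4 m, N 7498223.1 m

UTM 23S → geographic: φ = -22.58740036°, λ = -42.37559980°.
UTM 24S (λ₀ = -39°) forward: E = 152878.366 m, N = 7498223.104 m.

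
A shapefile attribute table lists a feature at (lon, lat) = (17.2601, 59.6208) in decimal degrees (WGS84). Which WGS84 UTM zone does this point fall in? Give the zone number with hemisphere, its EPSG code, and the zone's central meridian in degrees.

UTM zone = ⌊(λ + 180)/6⌋ + 1; 17.2601° ∈ [12°, 18°) → zone 33.
Hemisphere: N (φ ≥ 0).
Central meridian λ₀ = 6×33 − 183 = 15°.
EPSG code: 32633.

Zone 33N (EPSG:32633), central meridian 15°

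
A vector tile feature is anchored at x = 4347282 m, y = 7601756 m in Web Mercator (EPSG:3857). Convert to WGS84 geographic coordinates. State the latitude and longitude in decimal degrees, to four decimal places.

R = 6378137 m. λ = x/R = 39.05229865°.
φ = 2·arctan(exp(y/R)) − 90° = 2·arctan(3.29315) − 90° = 56.21709961°.

lat 56.2171°, lon 39.0523°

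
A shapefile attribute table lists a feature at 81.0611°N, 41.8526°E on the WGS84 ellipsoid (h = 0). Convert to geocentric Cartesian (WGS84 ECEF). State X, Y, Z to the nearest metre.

X 740614 m, Y 663410 m, Z 6279036 m

WGS84: a = 6378137 m, e² = 0.006694380; N(φ) = a/√(1−e²sin²φ) = 6399073.039 m.
X = (N+h)·cosφ·cosλ = 740614.382 m; Y = (N+h)·cosφ·sinλ = 663410.142 m; Z = (N(1−e²)+h)·sinφ = 6279036.194 m.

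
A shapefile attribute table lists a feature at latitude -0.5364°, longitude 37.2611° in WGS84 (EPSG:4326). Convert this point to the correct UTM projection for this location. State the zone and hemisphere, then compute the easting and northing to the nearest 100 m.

Zone 37S: E 306500 m, N 9940700 m

Longitude 37.2611° lies in the 6° band [36°, 42°), giving zone 37; latitude is south of the equator, so 37S.
Zone 37 central meridian λ₀ = 6×37 − 183 = 39°; Δλ = -1.7389°.
Transverse Mercator on WGS84 with k₀ = 0.9996 gives E = 306482.484 m, N = 9940684.168 m.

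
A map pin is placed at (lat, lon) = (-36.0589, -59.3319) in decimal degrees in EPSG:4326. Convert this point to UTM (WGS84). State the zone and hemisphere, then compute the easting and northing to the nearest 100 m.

Longitude -59.3319° lies in the 6° band [-60°, -54°), giving zone 21; latitude is south of the equator, so 21S.
Zone 21 central meridian λ₀ = 6×21 − 183 = -57°; Δλ = -2.3319°.
Transverse Mercator on WGS84 with k₀ = 0.9996 gives E = 289969.830 m, N = 6007002.062 m.

Zone 21S: E 290000 m, N 6007000 m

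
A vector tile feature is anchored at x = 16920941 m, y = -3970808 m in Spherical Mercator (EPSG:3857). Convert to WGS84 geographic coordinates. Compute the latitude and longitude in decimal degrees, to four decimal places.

lat -33.5670°, lon 152.0034°

R = 6378137 m. λ = x/R = 152.00339922°.
φ = 2·arctan(exp(y/R)) − 90° = 2·arctan(0.53657) − 90° = -33.56700120°.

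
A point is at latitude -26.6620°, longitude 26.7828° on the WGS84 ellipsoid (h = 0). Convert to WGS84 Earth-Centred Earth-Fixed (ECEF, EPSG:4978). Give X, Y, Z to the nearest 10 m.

X 5091890 m, Y 2570180 m, Z -2844800 m

WGS84: a = 6378137 m, e² = 0.006694380; N(φ) = a/√(1−e²sin²φ) = 6382440.054 m.
X = (N+h)·cosφ·cosλ = 5091893.893 m; Y = (N+h)·cosφ·sinλ = 2570182.373 m; Z = (N(1−e²)+h)·sinφ = -2844796.808 m.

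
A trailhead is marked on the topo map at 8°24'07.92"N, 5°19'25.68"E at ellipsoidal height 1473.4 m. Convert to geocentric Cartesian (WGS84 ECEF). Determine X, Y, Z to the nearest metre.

WGS84: a = 6378137 m, e² = 0.006694380; N(φ) = a/√(1−e²sin²φ) = 6378592.875 m.
X = (N+h)·cosφ·cosλ = 6284360.601 m; Y = (N+h)·cosφ·sinλ = 585615.523 m; Z = (N(1−e²)+h)·sinφ = 926022.279 m.

X 6284361 m, Y 585616 m, Z 926022 m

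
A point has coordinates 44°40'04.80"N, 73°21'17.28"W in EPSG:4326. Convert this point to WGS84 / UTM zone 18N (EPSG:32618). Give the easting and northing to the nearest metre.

Zone 18 central meridian λ₀ = 6×18 − 183 = -75°; Δλ = +1.6452°.
Transverse Mercator on WGS84 with k₀ = 0.9996 gives E = 630413.797 m, N = 4947386.933 m.

E 630414 m, N 4947387 m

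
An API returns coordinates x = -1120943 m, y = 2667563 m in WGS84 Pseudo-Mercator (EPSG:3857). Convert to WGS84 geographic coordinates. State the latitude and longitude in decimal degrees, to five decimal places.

lat 23.29360°, lon -10.06960°

R = 6378137 m. λ = x/R = -10.06960230°.
φ = 2·arctan(exp(y/R)) − 90° = 2·arctan(1.51928) − 90° = 23.29359655°.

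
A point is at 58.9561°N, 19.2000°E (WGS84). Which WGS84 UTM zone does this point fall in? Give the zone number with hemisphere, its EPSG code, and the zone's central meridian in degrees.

Zone 34N (EPSG:32634), central meridian 21°

UTM zone = ⌊(λ + 180)/6⌋ + 1; 19.2000° ∈ [18°, 24°) → zone 34.
Hemisphere: N (φ ≥ 0).
Central meridian λ₀ = 6×34 − 183 = 21°.
EPSG code: 32634.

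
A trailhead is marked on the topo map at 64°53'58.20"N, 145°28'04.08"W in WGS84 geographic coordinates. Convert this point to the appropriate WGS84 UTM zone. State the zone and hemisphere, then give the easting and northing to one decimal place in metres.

Zone 6N: E 572519.3 m, N 7198132.3 m

Longitude -145.4678° lies in the 6° band [-150°, -144°), giving zone 6; latitude is north of the equator, so 6N.
Zone 6 central meridian λ₀ = 6×6 − 183 = -147°; Δλ = +1.5322°.
Transverse Mercator on WGS84 with k₀ = 0.9996 gives E = 572519.252 m, N = 7198132.287 m.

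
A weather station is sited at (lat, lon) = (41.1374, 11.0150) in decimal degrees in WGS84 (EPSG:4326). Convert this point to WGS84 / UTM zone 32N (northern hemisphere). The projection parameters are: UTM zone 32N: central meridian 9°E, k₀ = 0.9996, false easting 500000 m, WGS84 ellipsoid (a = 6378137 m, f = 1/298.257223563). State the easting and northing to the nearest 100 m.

E 669100 m, N 4556000 m

Zone 32 central meridian λ₀ = 6×32 − 183 = 9°; Δλ = +2.0150°.
Transverse Mercator on WGS84 with k₀ = 0.9996 gives E = 669116.933 m, N = 4555966.736 m.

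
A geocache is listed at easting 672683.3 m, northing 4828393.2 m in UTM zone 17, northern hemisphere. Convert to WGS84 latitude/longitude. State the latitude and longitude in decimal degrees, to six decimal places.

lat 43.588500°, lon -78.860901°

Zone 17N: λ₀ = -81°, k₀ = 0.9996, false easting 500000 m.
Meridian distance M = (N − FN)/k₀ = 4830325.3 m.
Inverse transverse Mercator on WGS84 gives φ = 43.58850043°, λ = -78.86090057°.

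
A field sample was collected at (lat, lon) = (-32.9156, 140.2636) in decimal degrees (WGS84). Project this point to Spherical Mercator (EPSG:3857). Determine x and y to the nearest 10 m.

Web Mercator is spherical with R = a = 6378137 m.
x = R·λ = 6378137 × 2.448061641 = 15614072.529 m.
y = R·ln tan(π/4 + φ/2) = 6378137 × -0.608971966 = -3884106.626 m.

x 15614070 m, y -3884110 m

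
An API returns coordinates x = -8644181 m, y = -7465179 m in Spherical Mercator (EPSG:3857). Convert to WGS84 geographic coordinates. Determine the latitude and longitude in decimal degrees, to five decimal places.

lat -55.52880°, lon -77.65200°

R = 6378137 m. λ = x/R = -77.65199911°.
φ = 2·arctan(exp(y/R)) − 90° = 2·arctan(0.31023) − 90° = -55.52879866°.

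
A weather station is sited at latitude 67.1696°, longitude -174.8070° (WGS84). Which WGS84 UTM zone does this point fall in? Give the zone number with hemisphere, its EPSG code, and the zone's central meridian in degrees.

Zone 1N (EPSG:32601), central meridian -177°

UTM zone = ⌊(λ + 180)/6⌋ + 1; -174.8070° ∈ [-180°, -174°) → zone 1.
Hemisphere: N (φ ≥ 0).
Central meridian λ₀ = 6×1 − 183 = -177°.
EPSG code: 32601.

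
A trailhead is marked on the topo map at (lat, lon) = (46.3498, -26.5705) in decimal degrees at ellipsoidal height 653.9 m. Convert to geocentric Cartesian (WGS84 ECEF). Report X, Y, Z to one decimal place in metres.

X 3944880.2 m, Y -1972909.1 m, Z 4592644.8 m

WGS84: a = 6378137 m, e² = 0.006694380; N(φ) = a/√(1−e²sin²φ) = 6389343.644 m.
X = (N+h)·cosφ·cosλ = 3944880.178 m; Y = (N+h)·cosφ·sinλ = -1972909.058 m; Z = (N(1−e²)+h)·sinφ = 4592644.790 m.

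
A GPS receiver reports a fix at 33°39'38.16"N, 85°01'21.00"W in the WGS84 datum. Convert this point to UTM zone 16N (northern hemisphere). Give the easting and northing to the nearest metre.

Zone 16 central meridian λ₀ = 6×16 − 183 = -87°; Δλ = +1.9775°.
Transverse Mercator on WGS84 with k₀ = 0.9996 gives E = 683355.069 m, N = 3726279.235 m.

E 683355 m, N 3726279 m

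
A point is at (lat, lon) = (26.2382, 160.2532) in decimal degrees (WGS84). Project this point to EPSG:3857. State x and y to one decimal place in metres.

x 17839304.6 m, y 3028613.1 m

Web Mercator is spherical with R = a = 6378137 m.
x = R·λ = 6378137 × 2.796945977 = 17839304.622 m.
y = R·ln tan(π/4 + φ/2) = 6378137 × 0.474842900 = 3028613.070 m.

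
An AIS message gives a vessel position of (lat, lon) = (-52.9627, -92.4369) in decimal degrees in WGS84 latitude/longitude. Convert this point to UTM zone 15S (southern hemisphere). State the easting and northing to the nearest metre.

E 537822 m, N 4131730 m

Zone 15 central meridian λ₀ = 6×15 − 183 = -93°; Δλ = +0.5631°.
Transverse Mercator on WGS84 with k₀ = 0.9996 gives E = 537822.243 m, N = 4131730.415 m.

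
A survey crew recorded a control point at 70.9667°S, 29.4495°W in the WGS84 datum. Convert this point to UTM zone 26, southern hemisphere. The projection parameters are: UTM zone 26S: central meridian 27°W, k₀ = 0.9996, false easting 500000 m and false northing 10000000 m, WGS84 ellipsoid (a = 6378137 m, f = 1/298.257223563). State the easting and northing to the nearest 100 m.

E 410900 m, N 2124500 m

Zone 26 central meridian λ₀ = 6×26 − 183 = -27°; Δλ = -2.4495°.
Transverse Mercator on WGS84 with k₀ = 0.9996 gives E = 410865.060 m, N = 2124515.660 m.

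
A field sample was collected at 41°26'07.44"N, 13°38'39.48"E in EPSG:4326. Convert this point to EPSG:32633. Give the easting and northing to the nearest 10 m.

E 386740 m, N 4587980 m

Zone 33 central meridian λ₀ = 6×33 − 183 = 15°; Δλ = -1.3557°.
Transverse Mercator on WGS84 with k₀ = 0.9996 gives E = 386735.817 m, N = 4587979.290 m.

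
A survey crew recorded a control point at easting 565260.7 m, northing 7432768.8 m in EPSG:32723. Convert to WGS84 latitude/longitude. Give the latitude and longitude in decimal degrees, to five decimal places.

lat -23.21290°, lon -44.36220°

Zone 23S: λ₀ = -45°, k₀ = 0.9996, false easting 500000 m, false northing 10000000 m.
Meridian distance M = (N − FN)/k₀ = -2568258.5 m.
Inverse transverse Mercator on WGS84 gives φ = -23.21289981°, λ = -44.36219995°.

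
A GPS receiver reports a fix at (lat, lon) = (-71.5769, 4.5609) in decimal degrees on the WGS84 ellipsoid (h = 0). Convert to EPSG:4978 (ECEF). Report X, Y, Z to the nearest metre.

X 2015391 m, Y 160770 m, Z -6028932 m

WGS84: a = 6378137 m, e² = 0.006694380; N(φ) = a/√(1−e²sin²φ) = 6397440.886 m.
X = (N+h)·cosφ·cosλ = 2015391.032 m; Y = (N+h)·cosφ·sinλ = 160770.334 m; Z = (N(1−e²)+h)·sinφ = -6028931.592 m.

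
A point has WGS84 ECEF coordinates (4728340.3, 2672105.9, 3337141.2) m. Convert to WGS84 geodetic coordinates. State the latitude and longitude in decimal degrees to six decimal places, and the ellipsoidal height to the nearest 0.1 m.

λ = atan2(Y, X) = 29.47190068°; p = √(X²+Y²) = 5431146.5 m.
Bowring's method on WGS84 (a = 6378137 m, b = 6356752.314 m) gives φ = 31.74030024°, h = 2214.995 m.

lat 31.740300°, lon 29.471901°, h 2215.0 m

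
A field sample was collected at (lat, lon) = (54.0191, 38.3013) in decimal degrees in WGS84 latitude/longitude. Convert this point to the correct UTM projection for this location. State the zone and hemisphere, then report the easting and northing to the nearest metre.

Longitude 38.3013° lies in the 6° band [36°, 42°), giving zone 37; latitude is north of the equator, so 37N.
Zone 37 central meridian λ₀ = 6×37 − 183 = 39°; Δλ = -0.6987°.
Transverse Mercator on WGS84 with k₀ = 0.9996 gives E = 454221.852 m, N = 5985872.616 m.

Zone 37N: E 454222 m, N 5985873 m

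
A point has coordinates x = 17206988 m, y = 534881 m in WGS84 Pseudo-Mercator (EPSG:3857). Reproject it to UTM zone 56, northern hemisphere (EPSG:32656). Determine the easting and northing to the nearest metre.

Web Mercator inverse (R = 6378137 m) → φ = 4.79929567°, λ = 154.57300314°.
UTM 56N forward: E = 674448.012 m, N = 530679.201 m.

E 674448 m, N 530679 m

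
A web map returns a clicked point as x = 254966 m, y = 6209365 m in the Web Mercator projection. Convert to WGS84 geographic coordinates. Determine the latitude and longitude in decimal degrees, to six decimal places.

lat 48.612502°, lon 2.290399°

R = 6378137 m. λ = x/R = 2.29039855°.
φ = 2·arctan(exp(y/R)) − 90° = 2·arctan(2.64730) − 90° = 48.61250172°.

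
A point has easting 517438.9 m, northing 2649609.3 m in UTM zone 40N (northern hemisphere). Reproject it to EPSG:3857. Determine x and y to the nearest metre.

x 6364291 m, y 2748315 m

Unproject from UTM 40N (λ₀ = 57°) → φ = 23.95819999°, λ = 57.17139978°.
Web Mercator (R = 6378137 m): x = 6364291.112 m, y = 2748315.422 m.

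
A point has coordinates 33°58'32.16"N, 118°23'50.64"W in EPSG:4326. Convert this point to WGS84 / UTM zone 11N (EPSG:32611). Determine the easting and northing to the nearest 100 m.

Zone 11 central meridian λ₀ = 6×11 − 183 = -117°; Δλ = -1.3974°.
Transverse Mercator on WGS84 with k₀ = 0.9996 gives E = 370911.409 m, N = 3760330.382 m.

E 370900 m, N 3760300 m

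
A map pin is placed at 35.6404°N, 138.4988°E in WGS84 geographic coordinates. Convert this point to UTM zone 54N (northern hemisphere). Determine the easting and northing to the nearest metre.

Zone 54 central meridian λ₀ = 6×54 − 183 = 141°; Δλ = -2.5012°.
Transverse Mercator on WGS84 with k₀ = 0.9996 gives E = 273530.549 m, N = 3946946.190 m.

E 273531 m, N 3946946 m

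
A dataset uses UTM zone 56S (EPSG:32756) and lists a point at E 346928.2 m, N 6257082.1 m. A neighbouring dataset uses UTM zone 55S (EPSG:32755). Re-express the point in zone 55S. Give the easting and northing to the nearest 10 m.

E 902370 m, N 6249810 m

UTM 56S → geographic: φ = -33.81539985°, λ = 151.34610033°.
UTM 55S (λ₀ = 147°) forward: E = 902366.925 m, N = 6249809.246 m.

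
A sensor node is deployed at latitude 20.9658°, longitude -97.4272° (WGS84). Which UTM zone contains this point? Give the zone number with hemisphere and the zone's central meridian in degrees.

Zone 14N, central meridian -99°

UTM zone = ⌊(λ + 180)/6⌋ + 1; -97.4272° ∈ [-102°, -96°) → zone 14.
Hemisphere: N (φ ≥ 0).
Central meridian λ₀ = 6×14 − 183 = -99°.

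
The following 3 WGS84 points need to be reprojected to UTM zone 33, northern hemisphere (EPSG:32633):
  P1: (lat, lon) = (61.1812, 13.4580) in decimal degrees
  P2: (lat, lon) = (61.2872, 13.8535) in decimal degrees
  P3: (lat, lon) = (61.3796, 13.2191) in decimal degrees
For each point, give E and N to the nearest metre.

P1: E 417080 m, N 6783948 m; P2: E 438553 m, N 6795317 m; P3: E 404838 m, N 6806368 m

UTM zone 33N: λ₀ = 15°, k₀ = 0.9996.
P1 (61.1812°, 13.4580°) → (417080.497, 6783948.199) m.
P2 (61.2872°, 13.8535°) → (438553.445, 6795316.886) m.
P3 (61.3796°, 13.2191°) → (404838.402, 6806368.495) m.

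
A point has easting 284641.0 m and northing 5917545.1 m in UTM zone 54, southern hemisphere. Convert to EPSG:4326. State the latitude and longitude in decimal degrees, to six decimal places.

lat -36.863500°, lon 138.584100°

Zone 54S: λ₀ = 141°, k₀ = 0.9996, false easting 500000 m, false northing 10000000 m.
Meridian distance M = (N − FN)/k₀ = -4084088.5 m.
Inverse transverse Mercator on WGS84 gives φ = -36.86350009°, λ = 138.58409959°.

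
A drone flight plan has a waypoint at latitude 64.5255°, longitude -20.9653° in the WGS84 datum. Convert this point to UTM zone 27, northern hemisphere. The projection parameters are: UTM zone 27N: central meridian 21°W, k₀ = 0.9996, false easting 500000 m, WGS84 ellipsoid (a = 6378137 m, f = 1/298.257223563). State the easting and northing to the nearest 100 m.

E 501700 m, N 7155600 m

Zone 27 central meridian λ₀ = 6×27 − 183 = -21°; Δλ = +0.0347°.
Transverse Mercator on WGS84 with k₀ = 0.9996 gives E = 501665.305 m, N = 7155574.656 m.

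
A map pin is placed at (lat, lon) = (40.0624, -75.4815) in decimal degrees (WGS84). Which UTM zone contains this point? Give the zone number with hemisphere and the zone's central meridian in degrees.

Zone 18N, central meridian -75°

UTM zone = ⌊(λ + 180)/6⌋ + 1; -75.4815° ∈ [-78°, -72°) → zone 18.
Hemisphere: N (φ ≥ 0).
Central meridian λ₀ = 6×18 − 183 = -75°.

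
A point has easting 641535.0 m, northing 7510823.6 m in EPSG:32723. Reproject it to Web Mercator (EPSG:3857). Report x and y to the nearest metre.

Unproject from UTM 23S (λ₀ = -45°) → φ = -22.50319984°, λ = -43.62400035°.
Web Mercator (R = 6378137 m): x = -4856201.505 m, y = -2572048.605 m.

x -4856202 m, y -2572049 m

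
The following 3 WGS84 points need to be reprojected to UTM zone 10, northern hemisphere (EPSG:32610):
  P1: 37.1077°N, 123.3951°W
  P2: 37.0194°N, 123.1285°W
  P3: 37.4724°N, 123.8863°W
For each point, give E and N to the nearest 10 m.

UTM zone 10N: λ₀ = -123°, k₀ = 0.9996.
P1 (37.1077°, -123.3951°) → (464895.124, 4106893.015) m.
P2 (37.0194°, -123.1285°) → (488569.478, 4097032.197) m.
P3 (37.4724°, -123.8863°) → (421630.232, 4147648.115) m.

P1: E 464900 m, N 4106890 m; P2: E 488570 m, N 4097030 m; P3: E 421630 m, N 4147650 m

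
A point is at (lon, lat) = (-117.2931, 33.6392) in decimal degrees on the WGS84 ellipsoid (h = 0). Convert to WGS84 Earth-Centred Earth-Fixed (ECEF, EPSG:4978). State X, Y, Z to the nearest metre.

WGS84: a = 6378137 m, e² = 0.006694380; N(φ) = a/√(1−e²sin²φ) = 6384698.495 m.
X = (N+h)·cosφ·cosλ = -2437397.719 m; Y = (N+h)·cosφ·sinλ = -4723767.269 m; Z = (N(1−e²)+h)·sinφ = 3513198.552 m.

X -2437398 m, Y -4723767 m, Z 3513199 m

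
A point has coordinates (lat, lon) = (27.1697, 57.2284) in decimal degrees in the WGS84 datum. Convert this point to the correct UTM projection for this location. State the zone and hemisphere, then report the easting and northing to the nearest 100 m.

Longitude 57.2284° lies in the 6° band [54°, 60°), giving zone 40; latitude is north of the equator, so 40N.
Zone 40 central meridian λ₀ = 6×40 − 183 = 57°; Δλ = +0.2284°.
Transverse Mercator on WGS84 with k₀ = 0.9996 gives E = 522626.669 m, N = 3005251.899 m.

Zone 40N: E 522600 m, N 3005300 m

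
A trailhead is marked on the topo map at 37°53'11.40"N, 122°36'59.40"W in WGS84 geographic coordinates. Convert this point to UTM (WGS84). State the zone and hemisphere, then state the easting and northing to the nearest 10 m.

Zone 10N: E 533720 m, N 4193290 m

Longitude -122.6165° lies in the 6° band [-126°, -120°), giving zone 10; latitude is north of the equator, so 10N.
Zone 10 central meridian λ₀ = 6×10 − 183 = -123°; Δλ = +0.3835°.
Transverse Mercator on WGS84 with k₀ = 0.9996 gives E = 533722.165 m, N = 4193291.387 m.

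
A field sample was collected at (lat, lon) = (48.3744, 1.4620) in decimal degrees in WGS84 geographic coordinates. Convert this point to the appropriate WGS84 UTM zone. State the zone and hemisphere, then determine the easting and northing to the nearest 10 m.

Longitude 1.4620° lies in the 6° band [0°, 6°), giving zone 31; latitude is north of the equator, so 31N.
Zone 31 central meridian λ₀ = 6×31 − 183 = 3°; Δλ = -1.5380°.
Transverse Mercator on WGS84 with k₀ = 0.9996 gives E = 386106.281 m, N = 5359057.377 m.

Zone 31N: E 386110 m, N 5359060 m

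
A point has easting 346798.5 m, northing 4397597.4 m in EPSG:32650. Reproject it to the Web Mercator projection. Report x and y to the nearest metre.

x 12825419 m, y 4824541 m

Unproject from UTM 50N (λ₀ = 117°) → φ = 39.71450027°, λ = 115.21269975°.
Web Mercator (R = 6378137 m): x = 12825419.069 m, y = 4824540.559 m.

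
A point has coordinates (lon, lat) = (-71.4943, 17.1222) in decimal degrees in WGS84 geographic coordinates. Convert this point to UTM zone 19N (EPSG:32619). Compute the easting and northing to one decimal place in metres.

Zone 19 central meridian λ₀ = 6×19 − 183 = -69°; Δλ = -2.4943°.
Transverse Mercator on WGS84 with k₀ = 0.9996 gives E = 234601.526 m, N = 1894775.040 m.

E 234601.5 m, N 1894775.0 m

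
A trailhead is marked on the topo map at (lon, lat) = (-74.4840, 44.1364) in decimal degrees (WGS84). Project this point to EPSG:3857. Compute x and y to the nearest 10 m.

Web Mercator is spherical with R = a = 6378137 m.
x = R·λ = 6378137 × -1.299991040 = -8291520.952 m.
y = R·ln tan(π/4 + φ/2) = 6378137 × 0.860215878 = 5486574.718 m.

x -8291520 m, y 5486570 m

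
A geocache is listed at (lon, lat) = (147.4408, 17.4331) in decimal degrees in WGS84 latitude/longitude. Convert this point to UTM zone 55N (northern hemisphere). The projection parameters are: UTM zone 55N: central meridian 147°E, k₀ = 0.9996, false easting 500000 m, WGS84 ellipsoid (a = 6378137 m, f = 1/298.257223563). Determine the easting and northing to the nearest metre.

Zone 55 central meridian λ₀ = 6×55 − 183 = 147°; Δλ = +0.4408°.
Transverse Mercator on WGS84 with k₀ = 0.9996 gives E = 546811.457 m, N = 1927521.692 m.

E 546811 m, N 1927522 m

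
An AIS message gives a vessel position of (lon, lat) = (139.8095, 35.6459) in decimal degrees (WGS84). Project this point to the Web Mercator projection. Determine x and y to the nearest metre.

x 15563522 m, y 4252007 m

Web Mercator is spherical with R = a = 6378137 m.
x = R·λ = 6378137 × 2.440136101 = 15563522.348 m.
y = R·ln tan(π/4 + φ/2) = 6378137 × 0.666653368 = 4252006.512 m.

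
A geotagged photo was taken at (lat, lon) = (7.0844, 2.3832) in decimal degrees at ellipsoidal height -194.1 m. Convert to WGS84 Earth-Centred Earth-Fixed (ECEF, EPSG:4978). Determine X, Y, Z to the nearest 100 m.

X 6324100 m, Y 263200 m, Z 781400 m

WGS84: a = 6378137 m, e² = 0.006694380; N(φ) = a/√(1−e²sin²φ) = 6378461.754 m.
X = (N+h)·cosφ·cosλ = 6324098.450 m; Y = (N+h)·cosφ·sinλ = 263200.701 m; Z = (N(1−e²)+h)·sinφ = 781373.742 m.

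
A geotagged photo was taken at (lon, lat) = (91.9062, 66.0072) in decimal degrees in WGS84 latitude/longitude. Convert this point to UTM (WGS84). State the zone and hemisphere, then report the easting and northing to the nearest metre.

Zone 46N: E 450372 m, N 7321145 m

Longitude 91.9062° lies in the 6° band [90°, 96°), giving zone 46; latitude is north of the equator, so 46N.
Zone 46 central meridian λ₀ = 6×46 − 183 = 93°; Δλ = -1.0938°.
Transverse Mercator on WGS84 with k₀ = 0.9996 gives E = 450372.186 m, N = 7321145.372 m.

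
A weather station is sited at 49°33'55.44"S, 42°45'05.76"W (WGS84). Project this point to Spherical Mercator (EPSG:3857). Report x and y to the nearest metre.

x -4759086 m, y -6371348 m

Web Mercator is spherical with R = a = 6378137 m.
x = R·λ = 6378137 × -0.746156180 = -4759086.343 m.
y = R·ln tan(π/4 + φ/2) = 6378137 × -0.998935616 = -6371348.213 m.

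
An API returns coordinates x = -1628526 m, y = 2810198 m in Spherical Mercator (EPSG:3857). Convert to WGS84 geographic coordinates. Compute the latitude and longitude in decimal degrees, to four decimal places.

R = 6378137 m. λ = x/R = -14.62929796°.
φ = 2·arctan(exp(y/R)) − 90° = 2·arctan(1.55364) − 90° = 24.46519929°.

lat 24.4652°, lon -14.6293°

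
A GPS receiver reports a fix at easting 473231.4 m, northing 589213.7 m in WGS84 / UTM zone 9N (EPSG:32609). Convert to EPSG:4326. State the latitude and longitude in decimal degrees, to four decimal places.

lat 5.3306°, lon -129.2416°

Zone 9N: λ₀ = -129°, k₀ = 0.9996, false easting 500000 m.
Meridian distance M = (N − FN)/k₀ = 589449.5 m.
Inverse transverse Mercator on WGS84 gives φ = 5.33059956°, λ = -129.24159986°.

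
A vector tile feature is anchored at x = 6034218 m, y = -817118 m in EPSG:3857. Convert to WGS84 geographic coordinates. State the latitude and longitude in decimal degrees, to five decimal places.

lat -7.32030°, lon 54.20630°

R = 6378137 m. λ = x/R = 54.20630257°.
φ = 2·arctan(exp(y/R)) − 90° = 2·arctan(0.87975) − 90° = -7.32029878°.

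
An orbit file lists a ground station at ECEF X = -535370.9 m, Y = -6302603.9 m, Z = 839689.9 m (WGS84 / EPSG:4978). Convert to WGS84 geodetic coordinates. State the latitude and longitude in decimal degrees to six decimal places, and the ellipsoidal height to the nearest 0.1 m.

λ = atan2(Y, X) = -94.85530005°; p = √(X²+Y²) = 6325301.4 m.
Bowring's method on WGS84 (a = 6378137 m, b = 6356752.314 m) gives φ = 7.61220018°, h = 3027.992 m.

lat 7.612200°, lon -94.855300°, h 3028.0 m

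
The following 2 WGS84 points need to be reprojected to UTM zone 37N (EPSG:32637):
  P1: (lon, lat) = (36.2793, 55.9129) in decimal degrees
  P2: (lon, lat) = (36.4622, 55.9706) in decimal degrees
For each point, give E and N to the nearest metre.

P1: E 329958 m, N 6199730 m; P2: E 341622 m, N 6205715 m

UTM zone 37N: λ₀ = 39°, k₀ = 0.9996.
P1 (55.9129°, 36.2793°) → (329958.203, 6199730.270) m.
P2 (55.9706°, 36.4622°) → (341622.160, 6205715.083) m.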